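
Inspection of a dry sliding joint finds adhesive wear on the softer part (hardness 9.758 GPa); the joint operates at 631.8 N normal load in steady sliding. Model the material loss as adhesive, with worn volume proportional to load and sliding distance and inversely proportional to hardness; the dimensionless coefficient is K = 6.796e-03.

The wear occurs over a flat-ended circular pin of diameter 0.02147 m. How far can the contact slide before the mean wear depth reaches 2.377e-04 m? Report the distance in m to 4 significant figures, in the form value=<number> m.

Every step maintains full precision — the intermediates are printed rounded, and a single final rounding, at 4 significant digits.
Convert: Hardness H = 9.758 GPa = 9.758e+09 Pa.
Convert: Contact area A = π·d²/4 = π·(0.02147 m)²/4 = 3.620e-04 m².
SI base units throughout: W = 631.8 N, H = 9.758e+09 Pa, K = 6.796e-03.
Volume at the limit: V_lim = h_lim·A = 2.377e-04 · 3.620e-04 = 8.606e-08 m³.
So the life L = V_lim·H/(K·W) = 8.606e-08 · 9.758e+09 / (6.796e-03 · 631.8) = 195.6 m.

value=195.6 m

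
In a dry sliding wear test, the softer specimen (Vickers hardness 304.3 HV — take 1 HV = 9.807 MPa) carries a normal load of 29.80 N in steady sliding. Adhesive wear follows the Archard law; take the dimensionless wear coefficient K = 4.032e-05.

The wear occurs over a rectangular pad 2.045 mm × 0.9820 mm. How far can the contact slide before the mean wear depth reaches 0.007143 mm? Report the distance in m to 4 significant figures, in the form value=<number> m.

value=35.63 m

The computation runs at exact precision, and the intermediates are displayed rounded, and one last rounding: four significant digits.
Convert: Hardness H = 304.3 HV × 9.807 MPa/HV = 2984 MPa = 2.984e+09 Pa.
Convert: Pad sides 2.045 mm × 0.9820 mm = 2.045e-03 m × 9.820e-04 m. Contact area A = 2.045e-03 m × 9.820e-04 m = 2.008e-06 m².
Convert: Depth limit h_lim = 0.007143 mm = 7.143e-06 m.
Collected in SI base units: W = 29.80 N, H = 2.984e+09 Pa, K = 4.032e-05.
Allowed volume V_lim = h_lim·A = 7.143e-06 · 2.008e-06 = 1.434e-11 m³.
Thus life L = V_lim·H/(K·W) = 1.434e-11 · 2.984e+09 / (4.032e-05 · 29.80) = 35.63 m.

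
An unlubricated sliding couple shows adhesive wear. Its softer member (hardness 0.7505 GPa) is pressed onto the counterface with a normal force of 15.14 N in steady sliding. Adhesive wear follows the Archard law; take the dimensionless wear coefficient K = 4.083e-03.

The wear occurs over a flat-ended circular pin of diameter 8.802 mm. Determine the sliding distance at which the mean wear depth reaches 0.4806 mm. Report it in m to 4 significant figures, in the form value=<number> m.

value=355.0 m

Printed values are rounded, and the computation runs at full precision, and a single final rounding to 4 significant figures.
Convert: Hardness H = 0.7505 GPa = 7.505e+08 Pa.
Convert: Pin diameter d = 8.802 mm = 0.008802 m. Contact area A = π·d²/4 = π·(0.008802 m)²/4 = 6.085e-05 m².
Convert: Depth limit h_lim = 0.4806 mm = 4.806e-04 m.
Restated in SI base units: W = 15.14 N, H = 7.505e+08 Pa, K = 4.083e-03.
Allowed volume V_lim = h_lim·A = 4.806e-04 · 6.085e-05 = 2.924e-08 m³.
Inverting, life L = V_lim·H/(K·W) = 2.924e-08 · 7.505e+08 / (4.083e-03 · 15.14) = 355.0 m.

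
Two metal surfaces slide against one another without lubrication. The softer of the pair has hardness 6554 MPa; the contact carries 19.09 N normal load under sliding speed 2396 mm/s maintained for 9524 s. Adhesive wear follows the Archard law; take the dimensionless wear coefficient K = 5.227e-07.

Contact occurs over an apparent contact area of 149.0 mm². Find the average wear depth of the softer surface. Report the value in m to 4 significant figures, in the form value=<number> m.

Printed values are rounded, and all working math carries full precision — rounded once at the end: 4 significant digits.
Convert: Sliding speed v = 2396 mm/s = 2.396 m/s. The distance L = v·t = 2.396 m/s × 9524 s = 2.282e+04 m.
Convert: Hardness H = 6554 MPa = 6.554e+09 Pa.
Convert: Contact area A = 149.0 mm² = 1.490e-04 m².
In SI base units: W = 19.09 N, H = 6.554e+09 Pa, K = 5.227e-07.
Worn volume V = K·W·L/H = 5.227e-07 · 19.09 · 2.282e+04 / 6.554e+09 = 3.474e-11 m³.
Depth h = V/A = 3.474e-11 / 1.490e-04 = 2.332e-07 m.

value=2.332e-07 m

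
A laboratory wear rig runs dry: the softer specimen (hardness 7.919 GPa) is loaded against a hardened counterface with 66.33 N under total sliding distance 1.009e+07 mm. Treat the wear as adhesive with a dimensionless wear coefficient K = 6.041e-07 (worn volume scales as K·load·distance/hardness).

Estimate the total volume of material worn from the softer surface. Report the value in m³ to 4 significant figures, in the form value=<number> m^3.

value=5.106e-11 m^3

Every step holds exact precision — intermediate values appear rounded — a single final rounding: 4 significant digits.
Convert: Total distance L = 1.009e+07 mm = 1.009e+04 m.
Convert: Hardness H = 7.919 GPa = 7.919e+09 Pa.
SI base units throughout: W = 66.33 N, H = 7.919e+09 Pa, K = 6.041e-07.
Apply Archard: V = K·W·L/H = 6.041e-07 · 66.33 · 1.009e+04 / 7.919e+09 = 5.106e-11 m³.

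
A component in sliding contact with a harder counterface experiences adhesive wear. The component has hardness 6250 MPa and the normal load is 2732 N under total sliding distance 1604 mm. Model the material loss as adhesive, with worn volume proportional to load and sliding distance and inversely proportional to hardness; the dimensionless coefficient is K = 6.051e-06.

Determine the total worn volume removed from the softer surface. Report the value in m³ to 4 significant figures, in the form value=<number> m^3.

value=4.243e-12 m^3

All working math carries full precision — the intermediates appear rounded. Rounded just once to four significant figures.
Convert: Distance L = 1604 mm = 1.604 m.
Convert: Hardness H = 6250 MPa = 6.250e+09 Pa.
Collected in SI base units: W = 2732 N, H = 6.250e+09 Pa, K = 6.051e-06.
Volume removed: V = K·W·L/H = 6.051e-06 · 2732 · 1.604 / 6.250e+09 = 4.243e-12 m³.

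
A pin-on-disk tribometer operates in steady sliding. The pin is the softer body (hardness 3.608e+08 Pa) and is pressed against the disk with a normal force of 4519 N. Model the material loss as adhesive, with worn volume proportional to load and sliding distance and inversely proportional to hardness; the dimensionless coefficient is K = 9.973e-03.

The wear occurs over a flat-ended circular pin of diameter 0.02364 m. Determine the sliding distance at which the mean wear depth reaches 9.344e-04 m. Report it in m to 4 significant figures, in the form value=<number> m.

value=3.283 m

Intermediate values appear rounded. All arithmetic maintains exact precision, and one final rounding: 4 significant figures.
Convert: Contact area A = π·d²/4 = π·(0.02364 m)²/4 = 4.389e-04 m².
In SI base units, W = 4519 N, H = 3.608e+08 Pa, K = 9.973e-03.
Wearable volume V_lim = h_lim·A = 9.344e-04 · 4.389e-04 = 4.101e-07 m³.
Thus life L = V_lim·H/(K·W) = 4.101e-07 · 3.608e+08 / (9.973e-03 · 4519) = 3.283 m.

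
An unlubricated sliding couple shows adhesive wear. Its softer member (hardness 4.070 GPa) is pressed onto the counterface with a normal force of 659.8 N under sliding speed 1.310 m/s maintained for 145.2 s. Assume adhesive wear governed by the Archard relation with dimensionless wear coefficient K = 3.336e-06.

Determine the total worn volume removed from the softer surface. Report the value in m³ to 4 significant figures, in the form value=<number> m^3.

The intermediates appear rounded. Every step keeps exact precision. Rounded once at the end: 4 significant figures.
Path length L = v·t = 1.310 m/s × 145.2 s = 190.2 m.
Hardness H = 4.070 GPa = 4.070e+09 Pa.
Expressed in SI base units: W = 659.8 N, H = 4.070e+09 Pa, K = 3.336e-06.
By Archard's law, V = K·W·L/H = 3.336e-06 · 659.8 · 190.2 / 4.070e+09 = 1.029e-10 m³.

value=1.029e-10 m^3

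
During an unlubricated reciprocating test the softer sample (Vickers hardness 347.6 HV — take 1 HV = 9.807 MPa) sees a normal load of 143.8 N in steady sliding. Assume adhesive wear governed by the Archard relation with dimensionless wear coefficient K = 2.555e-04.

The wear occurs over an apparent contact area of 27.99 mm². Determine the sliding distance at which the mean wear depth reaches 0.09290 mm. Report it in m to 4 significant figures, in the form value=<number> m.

value=241.3 m

Each operation maintains full precision. Intermediate values are printed rounded — one last rounding: 4 significant digits.
Convert: Hardness H = 347.6 HV × 9.807 MPa/HV = 3409 MPa = 3.409e+09 Pa.
Convert: Contact area A = 27.99 mm² = 2.799e-05 m².
Convert: Depth limit h_lim = 0.09290 mm = 9.290e-05 m.
As SI base values: W = 143.8 N, H = 3.409e+09 Pa, K = 2.555e-04.
Wearable volume V_lim = h_lim·A = 9.290e-05 · 2.799e-05 = 2.600e-09 m³.
Thus life L = V_lim·H/(K·W) = 2.600e-09 · 3.409e+09 / (2.555e-04 · 143.8) = 241.3 m.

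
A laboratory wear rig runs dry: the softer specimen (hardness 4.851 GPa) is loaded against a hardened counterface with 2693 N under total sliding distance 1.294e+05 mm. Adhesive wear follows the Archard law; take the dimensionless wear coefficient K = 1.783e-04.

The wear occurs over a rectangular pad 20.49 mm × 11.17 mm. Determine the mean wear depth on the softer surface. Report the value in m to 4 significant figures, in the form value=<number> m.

All arithmetic carries full precision; intermediate values appear rounded; one last rounding to four significant digits.
The distance L = 1.294e+05 mm = 129.4 m.
Hardness H = 4.851 GPa = 4.851e+09 Pa.
Pad sides 20.49 mm × 11.17 mm = 0.02049 m × 0.01117 m. Contact area A = 0.02049 m × 0.01117 m = 2.289e-04 m².
Collected in SI base units: W = 2693 N, H = 4.851e+09 Pa, K = 1.783e-04.
Worn volume V = K·W·L/H = 1.783e-04 · 2693 · 129.4 / 4.851e+09 = 1.281e-08 m³.
Average depth h = V/A = 1.281e-08 / 2.289e-04 = 5.596e-05 m.

value=5.596e-05 m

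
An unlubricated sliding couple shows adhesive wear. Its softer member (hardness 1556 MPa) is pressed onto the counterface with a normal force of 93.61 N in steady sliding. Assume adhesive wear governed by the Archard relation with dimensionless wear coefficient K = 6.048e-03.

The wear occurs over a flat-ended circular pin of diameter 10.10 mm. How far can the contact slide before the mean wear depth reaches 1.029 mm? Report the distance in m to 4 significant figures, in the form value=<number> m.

value=226.6 m

All arithmetic maintains full float precision, and intermediate values appear rounded. Rounded just once to four significant figures.
Hardness H = 1556 MPa = 1.556e+09 Pa.
Pin diameter d = 10.10 mm = 0.01010 m. Contact area A = π·d²/4 = π·(0.01010 m)²/4 = 8.012e-05 m².
Depth limit h_lim = 1.029 mm = 0.001029 m.
SI base units throughout: W = 93.61 N, H = 1.556e+09 Pa, K = 6.048e-03.
Permissible volume V_lim = h_lim·A = 0.001029 · 8.012e-05 = 8.244e-08 m³.
Inverting, life L = V_lim·H/(K·W) = 8.244e-08 · 1.556e+09 / (6.048e-03 · 93.61) = 226.6 m.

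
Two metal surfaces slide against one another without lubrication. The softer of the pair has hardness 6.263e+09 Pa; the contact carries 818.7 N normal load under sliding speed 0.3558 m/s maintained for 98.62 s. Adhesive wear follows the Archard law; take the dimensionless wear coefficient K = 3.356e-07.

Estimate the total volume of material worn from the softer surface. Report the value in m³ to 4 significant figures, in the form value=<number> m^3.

All arithmetic maintains full precision, and intermediate values appear rounded. Rounded just once: 4 significant digits.
Convert: Total distance L = v·t = 0.3558 m/s × 98.62 s = 35.09 m.
Working in SI base units: W = 818.7 N, H = 6.263e+09 Pa, K = 3.356e-07.
Archard volume V = K·W·L/H = 3.356e-07 · 818.7 · 35.09 / 6.263e+09 = 1.539e-12 m³.

value=1.539e-12 m^3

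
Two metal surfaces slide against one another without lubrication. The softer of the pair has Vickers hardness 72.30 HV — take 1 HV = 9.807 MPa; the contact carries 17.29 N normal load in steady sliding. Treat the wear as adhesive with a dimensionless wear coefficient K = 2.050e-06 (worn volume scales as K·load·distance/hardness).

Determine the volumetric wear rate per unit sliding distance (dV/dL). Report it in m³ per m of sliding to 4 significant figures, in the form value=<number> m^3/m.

The intermediates are printed rounded — each operation runs at full precision; one last rounding, at four significant digits.
Hardness H = 72.30 HV × 9.807 MPa/HV = 709.0 MPa = 7.090e+08 Pa.
Expressed in SI base units: W = 17.29 N, H = 7.090e+08 Pa, K = 2.050e-06.
Sliding wear rate dV/dL = K·W/H — distance-free: 2.050e-06 · 17.29 / 7.090e+08 = 4.999e-14 m³/m.

value=4.999e-14 m^3/m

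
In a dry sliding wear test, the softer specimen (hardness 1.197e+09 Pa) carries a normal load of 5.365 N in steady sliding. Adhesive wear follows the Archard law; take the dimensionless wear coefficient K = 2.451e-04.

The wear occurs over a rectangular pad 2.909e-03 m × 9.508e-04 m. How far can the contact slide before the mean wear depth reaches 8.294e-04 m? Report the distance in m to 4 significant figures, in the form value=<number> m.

value=2088 m

Intermediates appear rounded — all working math maintains full precision, and a single final rounding: 4 significant figures.
Contact area A = 2.909e-03 m × 9.508e-04 m = 2.766e-06 m².
In SI base units, W = 5.365 N, H = 1.197e+09 Pa, K = 2.451e-04.
Volume at the limit: V_lim = h_lim·A = 8.294e-04 · 2.766e-06 = 2.294e-09 m³.
Sliding life L = V_lim·H/(K·W) = 2.294e-09 · 1.197e+09 / (2.451e-04 · 5.365) = 2088 m.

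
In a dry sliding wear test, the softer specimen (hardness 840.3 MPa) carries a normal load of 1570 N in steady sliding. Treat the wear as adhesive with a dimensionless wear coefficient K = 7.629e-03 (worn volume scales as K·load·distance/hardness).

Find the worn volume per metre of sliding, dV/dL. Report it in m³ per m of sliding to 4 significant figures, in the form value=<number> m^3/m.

value=1.425e-08 m^3/m

Each operation carries full precision; intermediates are shown rounded, and a lone final rounding, at four significant figures.
Hardness H = 840.3 MPa = 8.403e+08 Pa.
Working in SI base units: W = 1570 N, H = 8.403e+08 Pa, K = 7.629e-03.
Sliding wear rate dV/dL = K·W/H (independent of L): 7.629e-03 · 1570 / 8.403e+08 = 1.425e-08 m³/m.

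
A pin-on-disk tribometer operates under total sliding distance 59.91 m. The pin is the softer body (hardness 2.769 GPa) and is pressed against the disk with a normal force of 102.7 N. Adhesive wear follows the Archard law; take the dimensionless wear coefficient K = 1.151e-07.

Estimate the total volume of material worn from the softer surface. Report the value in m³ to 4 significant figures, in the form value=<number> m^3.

Every step carries exact precision — the intermediates are displayed rounded, and a single final rounding to four significant figures.
Convert: Hardness H = 2.769 GPa = 2.769e+09 Pa.
In SI base units, W = 102.7 N, H = 2.769e+09 Pa, K = 1.151e-07.
The Archard volume V = K·W·L/H = 1.151e-07 · 102.7 · 59.91 / 2.769e+09 = 2.558e-13 m³.

value=2.558e-13 m^3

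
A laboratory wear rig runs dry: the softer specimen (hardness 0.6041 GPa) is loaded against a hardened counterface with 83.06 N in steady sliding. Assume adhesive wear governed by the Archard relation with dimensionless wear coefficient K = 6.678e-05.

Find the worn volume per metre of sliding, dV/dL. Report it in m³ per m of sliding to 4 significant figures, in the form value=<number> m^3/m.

Printed values are rounded; the computation holds exact precision, and rounded once at the end, at four significant figures.
Convert: Hardness H = 0.6041 GPa = 6.041e+08 Pa.
Working in SI base units: W = 83.06 N, H = 6.041e+08 Pa, K = 6.678e-05.
Rate of wear dV/dL = K·W/H, so: 6.678e-05 · 83.06 / 6.041e+08 = 9.182e-12 m³/m.

value=9.182e-12 m^3/m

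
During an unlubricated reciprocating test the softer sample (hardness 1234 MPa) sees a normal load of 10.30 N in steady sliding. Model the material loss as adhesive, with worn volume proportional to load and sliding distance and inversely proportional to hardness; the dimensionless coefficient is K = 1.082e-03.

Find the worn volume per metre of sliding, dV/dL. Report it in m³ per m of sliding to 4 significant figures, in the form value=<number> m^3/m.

The computation runs at full precision; intermediates are shown rounded — rounded just once, at four significant figures.
Convert: Hardness H = 1234 MPa = 1.234e+09 Pa.
Expressed in SI base units: W = 10.30 N, H = 1.234e+09 Pa, K = 1.082e-03.
Rate of wear dV/dL = K·W/H — distance-free: 1.082e-03 · 10.30 / 1.234e+09 = 9.031e-12 m³/m.

value=9.031e-12 m^3/m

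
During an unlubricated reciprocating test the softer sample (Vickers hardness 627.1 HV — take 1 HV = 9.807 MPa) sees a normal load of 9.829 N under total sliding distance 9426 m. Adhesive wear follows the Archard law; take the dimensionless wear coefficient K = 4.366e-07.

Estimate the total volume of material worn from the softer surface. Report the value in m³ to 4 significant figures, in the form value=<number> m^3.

Printed values are rounded. All working math holds exact precision — rounded just once to four significant digits.
Convert: Hardness H = 627.1 HV × 9.807 MPa/HV = 6150 MPa = 6.150e+09 Pa.
Working in SI base units: W = 9.829 N, H = 6.150e+09 Pa, K = 4.366e-07.
Volume removed: V = K·W·L/H = 4.366e-07 · 9.829 · 9426 / 6.150e+09 = 6.577e-12 m³.

value=6.577e-12 m^3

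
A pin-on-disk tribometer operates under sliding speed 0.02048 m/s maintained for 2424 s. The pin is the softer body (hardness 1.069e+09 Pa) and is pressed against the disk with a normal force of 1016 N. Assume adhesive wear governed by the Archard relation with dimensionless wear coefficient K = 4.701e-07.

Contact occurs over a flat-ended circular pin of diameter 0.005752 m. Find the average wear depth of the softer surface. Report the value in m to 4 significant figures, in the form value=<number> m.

The intermediates appear rounded; all working math maintains full precision; one last rounding: 4 significant digits.
Path length L = v·t = 0.02048 m/s × 2424 s = 49.64 m.
Contact area A = π·d²/4 = π·(0.005752 m)²/4 = 2.599e-05 m².
Working in SI base units: W = 1016 N, H = 1.069e+09 Pa, K = 4.701e-07.
Archard volume V = K·W·L/H = 4.701e-07 · 1016 · 49.64 / 1.069e+09 = 2.218e-11 m³.
Average depth h = V/A = 2.218e-11 / 2.599e-05 = 8.536e-07 m.

value=8.536e-07 m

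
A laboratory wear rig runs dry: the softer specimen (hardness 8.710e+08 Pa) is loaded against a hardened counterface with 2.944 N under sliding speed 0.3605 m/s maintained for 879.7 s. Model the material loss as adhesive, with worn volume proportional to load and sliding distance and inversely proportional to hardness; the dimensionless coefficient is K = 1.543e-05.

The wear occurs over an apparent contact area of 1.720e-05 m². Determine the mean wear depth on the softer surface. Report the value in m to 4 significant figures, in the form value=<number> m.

value=9.616e-07 m

All working math runs at full precision; printed values are rounded, and one last rounding: 4 significant figures.
Convert: Sliding distance L = v·t = 0.3605 m/s × 879.7 s = 317.1 m.
Working in SI base units: W = 2.944 N, H = 8.710e+08 Pa, K = 1.543e-05.
Worn volume V = K·W·L/H = 1.543e-05 · 2.944 · 317.1 / 8.710e+08 = 1.654e-11 m³.
Wear depth h = V/A = 1.654e-11 / 1.720e-05 = 9.616e-07 m.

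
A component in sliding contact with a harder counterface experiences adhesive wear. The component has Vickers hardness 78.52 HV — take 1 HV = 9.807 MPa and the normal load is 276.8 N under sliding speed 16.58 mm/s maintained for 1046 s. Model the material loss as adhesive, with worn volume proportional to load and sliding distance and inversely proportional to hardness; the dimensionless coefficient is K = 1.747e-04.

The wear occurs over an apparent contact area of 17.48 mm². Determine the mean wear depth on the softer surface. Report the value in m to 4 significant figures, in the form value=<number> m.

value=6.230e-05 m

All working math carries exact precision, and displayed values are rounded — a lone final rounding: 4 significant digits.
Convert: Sliding speed v = 16.58 mm/s = 0.01658 m/s. Distance L = v·t = 0.01658 m/s × 1046 s = 17.34 m.
Convert: Hardness H = 78.52 HV × 9.807 MPa/HV = 770.0 MPa = 7.700e+08 Pa.
Convert: Contact area A = 17.48 mm² = 1.748e-05 m².
In SI base units, W = 276.8 N, H = 7.700e+08 Pa, K = 1.747e-04.
Volume removed: V = K·W·L/H = 1.747e-04 · 276.8 · 17.34 / 7.700e+08 = 1.089e-09 m³.
Mean depth h = V/A = 1.089e-09 / 1.748e-05 = 6.230e-05 m.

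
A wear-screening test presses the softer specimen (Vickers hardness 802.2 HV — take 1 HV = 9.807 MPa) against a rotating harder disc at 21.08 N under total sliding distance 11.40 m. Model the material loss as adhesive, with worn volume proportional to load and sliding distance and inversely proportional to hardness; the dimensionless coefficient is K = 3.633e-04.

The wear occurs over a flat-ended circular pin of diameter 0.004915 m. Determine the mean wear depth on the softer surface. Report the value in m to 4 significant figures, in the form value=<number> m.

Every step maintains full float precision; intermediates are displayed rounded, and one final rounding to 4 significant figures.
Convert: Hardness H = 802.2 HV × 9.807 MPa/HV = 7867 MPa = 7.867e+09 Pa.
Convert: Contact area A = π·d²/4 = π·(0.004915 m)²/4 = 1.897e-05 m².
Working in SI base units: W = 21.08 N, H = 7.867e+09 Pa, K = 3.633e-04.
Wear volume V = K·W·L/H = 3.633e-04 · 21.08 · 11.40 / 7.867e+09 = 1.110e-11 m³.
Average depth h = V/A = 1.110e-11 / 1.897e-05 = 5.849e-07 m.

value=5.849e-07 m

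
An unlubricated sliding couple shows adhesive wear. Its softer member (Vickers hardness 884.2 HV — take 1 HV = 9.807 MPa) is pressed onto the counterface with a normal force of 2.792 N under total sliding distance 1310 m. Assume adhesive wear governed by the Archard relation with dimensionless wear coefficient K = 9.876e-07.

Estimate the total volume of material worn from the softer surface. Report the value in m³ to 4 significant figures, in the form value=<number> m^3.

value=4.166e-13 m^3

Intermediates are printed rounded — all working math carries exact precision; rounded once at the end: 4 significant digits.
Hardness H = 884.2 HV × 9.807 MPa/HV = 8671 MPa = 8.671e+09 Pa.
In SI base units: W = 2.792 N, H = 8.671e+09 Pa, K = 9.876e-07.
By Archard's law, V = K·W·L/H = 9.876e-07 · 2.792 · 1310 / 8.671e+09 = 4.166e-13 m³.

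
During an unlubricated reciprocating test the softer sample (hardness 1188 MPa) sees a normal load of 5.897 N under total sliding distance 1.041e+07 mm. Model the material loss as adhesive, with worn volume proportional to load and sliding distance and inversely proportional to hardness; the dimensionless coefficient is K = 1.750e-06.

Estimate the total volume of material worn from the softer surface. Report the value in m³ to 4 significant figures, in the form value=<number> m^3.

value=9.043e-11 m^3

Quoted intermediates are rounded, and all working math holds full precision — a single final rounding to 4 significant figures.
Convert: Distance covered L = 1.041e+07 mm = 1.041e+04 m.
Convert: Hardness H = 1188 MPa = 1.188e+09 Pa.
Restated in SI base units: W = 5.897 N, H = 1.188e+09 Pa, K = 1.750e-06.
The Archard volume V = K·W·L/H = 1.750e-06 · 5.897 · 1.041e+04 / 1.188e+09 = 9.043e-11 m³.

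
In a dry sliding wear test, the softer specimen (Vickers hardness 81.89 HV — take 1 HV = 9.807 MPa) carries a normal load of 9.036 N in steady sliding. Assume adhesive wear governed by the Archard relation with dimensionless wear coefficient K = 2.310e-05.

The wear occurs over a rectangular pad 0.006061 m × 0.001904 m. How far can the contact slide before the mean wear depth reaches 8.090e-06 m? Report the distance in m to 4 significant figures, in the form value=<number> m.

value=359.2 m

Intermediate values are shown rounded — all working math holds exact precision — rounded once at the end, at 4 significant digits.
Convert: Hardness H = 81.89 HV × 9.807 MPa/HV = 803.1 MPa = 8.031e+08 Pa.
Convert: Contact area A = 0.006061 m × 0.001904 m = 1.154e-05 m².
SI base units throughout: W = 9.036 N, H = 8.031e+08 Pa, K = 2.310e-05.
Permissible volume V_lim = h_lim·A = 8.090e-06 · 1.154e-05 = 9.336e-11 m³.
Inverting, life L = V_lim·H/(K·W) = 9.336e-11 · 8.031e+08 / (2.310e-05 · 9.036) = 359.2 m.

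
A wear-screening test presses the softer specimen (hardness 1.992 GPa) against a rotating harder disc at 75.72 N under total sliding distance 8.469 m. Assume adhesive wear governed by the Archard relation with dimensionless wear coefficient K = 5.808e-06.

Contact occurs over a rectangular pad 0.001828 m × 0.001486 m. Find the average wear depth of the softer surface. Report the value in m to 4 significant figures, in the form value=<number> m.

value=6.883e-07 m

The intermediates are displayed rounded — each operation carries full precision, and rounded just once, at 4 significant figures.
Hardness H = 1.992 GPa = 1.992e+09 Pa.
Contact area A = 0.001828 m × 0.001486 m = 2.716e-06 m².
Collected in SI base units: W = 75.72 N, H = 1.992e+09 Pa, K = 5.808e-06.
Apply Archard: V = K·W·L/H = 5.808e-06 · 75.72 · 8.469 / 1.992e+09 = 1.870e-12 m³.
Mean wear depth h = V/A = 1.870e-12 / 2.716e-06 = 6.883e-07 m.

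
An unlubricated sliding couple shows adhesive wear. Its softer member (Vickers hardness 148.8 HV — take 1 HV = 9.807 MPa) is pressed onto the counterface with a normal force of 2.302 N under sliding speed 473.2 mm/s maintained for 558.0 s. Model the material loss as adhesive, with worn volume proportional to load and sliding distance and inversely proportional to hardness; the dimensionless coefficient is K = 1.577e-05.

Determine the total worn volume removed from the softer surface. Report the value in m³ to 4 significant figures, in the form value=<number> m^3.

The algebra runs at full float precision. Intermediate values are displayed rounded, and rounded just once: four significant digits.
Sliding speed v = 473.2 mm/s = 0.4732 m/s. Path length L = v·t = 0.4732 m/s × 558.0 s = 264.0 m.
Hardness H = 148.8 HV × 9.807 MPa/HV = 1459 MPa = 1.459e+09 Pa.
SI base units throughout: W = 2.302 N, H = 1.459e+09 Pa, K = 1.577e-05.
Wear volume V = K·W·L/H = 1.577e-05 · 2.302 · 264.0 / 1.459e+09 = 6.569e-12 m³.

value=6.569e-12 m^3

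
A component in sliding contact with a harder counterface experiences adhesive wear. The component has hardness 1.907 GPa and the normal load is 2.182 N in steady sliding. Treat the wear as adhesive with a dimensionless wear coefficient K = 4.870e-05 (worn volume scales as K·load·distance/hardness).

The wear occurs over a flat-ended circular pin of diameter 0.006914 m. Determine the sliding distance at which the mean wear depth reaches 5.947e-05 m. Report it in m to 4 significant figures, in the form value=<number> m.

The algebra runs at full float precision; intermediates are printed rounded. Rounded once at the end, at 4 significant figures.
Convert: Hardness H = 1.907 GPa = 1.907e+09 Pa.
Convert: Contact area A = π·d²/4 = π·(0.006914 m)²/4 = 3.754e-05 m².
Restated in SI base units: W = 2.182 N, H = 1.907e+09 Pa, K = 4.870e-05.
Allowed volume V_lim = h_lim·A = 5.947e-05 · 3.754e-05 = 2.233e-09 m³.
Inverting, life L = V_lim·H/(K·W) = 2.233e-09 · 1.907e+09 / (4.870e-05 · 2.182) = 4.007e+04 m.

value=4.007e+04 m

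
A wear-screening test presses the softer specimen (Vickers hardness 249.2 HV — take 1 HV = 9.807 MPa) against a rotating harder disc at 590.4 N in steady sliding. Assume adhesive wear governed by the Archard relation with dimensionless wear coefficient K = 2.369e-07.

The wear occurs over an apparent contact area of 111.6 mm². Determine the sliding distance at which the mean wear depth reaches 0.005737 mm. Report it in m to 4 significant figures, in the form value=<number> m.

value=1.119e+04 m

All arithmetic holds full float precision — intermediates appear rounded; a single final rounding: four significant figures.
Hardness H = 249.2 HV × 9.807 MPa/HV = 2444 MPa = 2.444e+09 Pa.
Contact area A = 111.6 mm² = 1.116e-04 m².
Depth limit h_lim = 0.005737 mm = 5.737e-06 m.
In SI base units, W = 590.4 N, H = 2.444e+09 Pa, K = 2.369e-07.
Volume at the limit: V_lim = h_lim·A = 5.737e-06 · 1.116e-04 = 6.402e-10 m³.
Inverting, life L = V_lim·H/(K·W) = 6.402e-10 · 2.444e+09 / (2.369e-07 · 590.4) = 1.119e+04 m.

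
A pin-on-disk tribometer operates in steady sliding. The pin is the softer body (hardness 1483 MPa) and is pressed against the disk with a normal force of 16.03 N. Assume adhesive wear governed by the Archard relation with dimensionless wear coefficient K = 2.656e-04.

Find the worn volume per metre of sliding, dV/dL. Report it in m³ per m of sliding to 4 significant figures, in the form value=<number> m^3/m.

value=2.871e-12 m^3/m

The intermediates are shown rounded — the algebra keeps exact precision. Rounded just once to 4 significant figures.
Hardness H = 1483 MPa = 1.483e+09 Pa.
Restated in SI base units: W = 16.03 N, H = 1.483e+09 Pa, K = 2.656e-04.
The wear rate dV/dL = K·W/H (no L dependence): 2.656e-04 · 16.03 / 1.483e+09 = 2.871e-12 m³/m.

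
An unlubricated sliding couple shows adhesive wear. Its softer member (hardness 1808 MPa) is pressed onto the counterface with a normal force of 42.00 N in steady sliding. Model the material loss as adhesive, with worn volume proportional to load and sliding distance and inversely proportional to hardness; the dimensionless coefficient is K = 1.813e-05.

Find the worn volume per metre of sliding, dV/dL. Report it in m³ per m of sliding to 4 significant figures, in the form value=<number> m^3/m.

Intermediate values are shown rounded, and all working math holds full precision; rounded once at the end, at 4 significant figures.
Convert: Hardness H = 1808 MPa = 1.808e+09 Pa.
In SI base units, W = 42.00 N, H = 1.808e+09 Pa, K = 1.813e-05.
Rate of wear dV/dL = K·W/H (no L dependence): 1.813e-05 · 42.00 / 1.808e+09 = 4.212e-13 m³/m.

value=4.212e-13 m^3/m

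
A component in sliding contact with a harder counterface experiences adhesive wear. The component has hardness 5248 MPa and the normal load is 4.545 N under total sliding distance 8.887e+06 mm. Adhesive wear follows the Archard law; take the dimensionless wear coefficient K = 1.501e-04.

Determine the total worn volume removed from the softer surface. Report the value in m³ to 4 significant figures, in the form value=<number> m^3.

value=1.155e-09 m^3

The intermediates are displayed rounded — the algebra maintains exact precision, and rounded just once to four significant figures.
Distance L = 8.887e+06 mm = 8887 m.
Hardness H = 5248 MPa = 5.248e+09 Pa.
In SI base units, W = 4.545 N, H = 5.248e+09 Pa, K = 1.501e-04.
Volume removed: V = K·W·L/H = 1.501e-04 · 4.545 · 8887 / 5.248e+09 = 1.155e-09 m³.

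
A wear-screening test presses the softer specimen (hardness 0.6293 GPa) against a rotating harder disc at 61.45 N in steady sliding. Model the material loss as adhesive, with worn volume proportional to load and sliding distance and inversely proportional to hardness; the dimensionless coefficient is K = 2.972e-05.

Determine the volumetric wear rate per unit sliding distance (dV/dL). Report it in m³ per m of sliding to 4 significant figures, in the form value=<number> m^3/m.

Intermediates are shown rounded — every step holds exact precision — one last rounding to 4 significant figures.
Convert: Hardness H = 0.6293 GPa = 6.293e+08 Pa.
As SI base values: W = 61.45 N, H = 6.293e+08 Pa, K = 2.972e-05.
Sliding wear rate dV/dL = K·W/H: 2.972e-05 · 61.45 / 6.293e+08 = 2.902e-12 m³/m.

value=2.902e-12 m^3/m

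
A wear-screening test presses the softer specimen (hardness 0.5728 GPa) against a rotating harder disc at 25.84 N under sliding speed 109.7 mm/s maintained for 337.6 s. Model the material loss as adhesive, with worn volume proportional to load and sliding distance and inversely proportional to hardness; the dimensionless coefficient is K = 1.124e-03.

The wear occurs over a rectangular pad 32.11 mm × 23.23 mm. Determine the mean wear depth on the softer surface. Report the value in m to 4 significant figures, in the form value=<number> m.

The intermediates are shown rounded — the algebra holds full precision. Rounded once at the end to 4 significant figures.
Sliding speed v = 109.7 mm/s = 0.1097 m/s. Distance covered L = v·t = 0.1097 m/s × 337.6 s = 37.03 m.
Hardness H = 0.5728 GPa = 5.728e+08 Pa.
Pad sides 32.11 mm × 23.23 mm = 0.03211 m × 0.02323 m. Contact area A = 0.03211 m × 0.02323 m = 7.459e-04 m².
In SI base units, W = 25.84 N, H = 5.728e+08 Pa, K = 1.124e-03.
Apply Archard: V = K·W·L/H = 1.124e-03 · 25.84 · 37.03 / 5.728e+08 = 1.878e-09 m³.
Depth of wear h = V/A = 1.878e-09 / 7.459e-04 = 2.518e-06 m.

value=2.518e-06 m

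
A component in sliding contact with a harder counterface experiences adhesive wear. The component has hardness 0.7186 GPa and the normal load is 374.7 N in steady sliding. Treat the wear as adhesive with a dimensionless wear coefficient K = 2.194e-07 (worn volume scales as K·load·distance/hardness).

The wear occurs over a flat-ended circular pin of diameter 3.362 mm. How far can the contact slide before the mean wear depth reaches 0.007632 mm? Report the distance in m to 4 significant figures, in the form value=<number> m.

value=592.2 m

All arithmetic holds full precision. Intermediate values are printed rounded, and rounded once at the end to four significant digits.
Convert: Hardness H = 0.7186 GPa = 7.186e+08 Pa.
Convert: Pin diameter d = 3.362 mm = 0.003362 m. Contact area A = π·d²/4 = π·(0.003362 m)²/4 = 8.877e-06 m².
Convert: Depth limit h_lim = 0.007632 mm = 7.632e-06 m.
Collected in SI base units: W = 374.7 N, H = 7.186e+08 Pa, K = 2.194e-07.
Volume at the limit: V_lim = h_lim·A = 7.632e-06 · 8.877e-06 = 6.775e-11 m³.
Life L = V_lim·H/(K·W) = 6.775e-11 · 7.186e+08 / (2.194e-07 · 374.7) = 592.2 m.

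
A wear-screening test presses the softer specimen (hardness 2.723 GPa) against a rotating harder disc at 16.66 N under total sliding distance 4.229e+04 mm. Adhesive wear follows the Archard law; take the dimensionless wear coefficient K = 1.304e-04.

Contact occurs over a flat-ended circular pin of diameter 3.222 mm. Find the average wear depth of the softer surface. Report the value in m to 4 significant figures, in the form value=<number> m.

Intermediates are shown rounded, and every step carries full float precision; one last rounding, at 4 significant figures.
Sliding distance L = 4.229e+04 mm = 42.29 m.
Hardness H = 2.723 GPa = 2.723e+09 Pa.
Pin diameter d = 3.222 mm = 0.003222 m. Contact area A = π·d²/4 = π·(0.003222 m)²/4 = 8.153e-06 m².
Restated in SI base units: W = 16.66 N, H = 2.723e+09 Pa, K = 1.304e-04.
Worn volume V = K·W·L/H = 1.304e-04 · 16.66 · 42.29 / 2.723e+09 = 3.374e-11 m³.
Depth of wear h = V/A = 3.374e-11 / 8.153e-06 = 4.138e-06 m.

value=4.138e-06 m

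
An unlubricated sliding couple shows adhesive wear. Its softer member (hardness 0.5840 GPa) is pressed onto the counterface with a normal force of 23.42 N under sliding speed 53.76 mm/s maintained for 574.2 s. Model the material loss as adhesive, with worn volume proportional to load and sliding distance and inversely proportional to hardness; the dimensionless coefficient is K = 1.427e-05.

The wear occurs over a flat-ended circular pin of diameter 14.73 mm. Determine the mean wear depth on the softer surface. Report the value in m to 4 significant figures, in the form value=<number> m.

value=1.037e-07 m

All working math keeps full precision; intermediate values are displayed rounded; a lone final rounding: 4 significant digits.
Sliding speed v = 53.76 mm/s = 0.05376 m/s. Distance L = v·t = 0.05376 m/s × 574.2 s = 30.87 m.
Hardness H = 0.5840 GPa = 5.840e+08 Pa.
Pin diameter d = 14.73 mm = 0.01473 m. Contact area A = π·d²/4 = π·(0.01473 m)²/4 = 1.704e-04 m².
In SI base units: W = 23.42 N, H = 5.840e+08 Pa, K = 1.427e-05.
Worn volume V = K·W·L/H = 1.427e-05 · 23.42 · 30.87 / 5.840e+08 = 1.767e-11 m³.
Depth of wear h = V/A = 1.767e-11 / 1.704e-04 = 1.037e-07 m.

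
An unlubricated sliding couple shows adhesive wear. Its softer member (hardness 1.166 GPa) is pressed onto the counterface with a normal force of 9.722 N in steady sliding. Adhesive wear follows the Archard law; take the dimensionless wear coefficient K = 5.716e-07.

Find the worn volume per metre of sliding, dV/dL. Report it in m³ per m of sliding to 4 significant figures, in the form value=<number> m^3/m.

Intermediates are printed rounded, and the algebra runs at full precision. Rounded just once to four significant digits.
Convert: Hardness H = 1.166 GPa = 1.166e+09 Pa.
In SI base units: W = 9.722 N, H = 1.166e+09 Pa, K = 5.716e-07.
Wear rate dV/dL = K·W/H (independent of L): 5.716e-07 · 9.722 / 1.166e+09 = 4.766e-15 m³/m.

value=4.766e-15 m^3/m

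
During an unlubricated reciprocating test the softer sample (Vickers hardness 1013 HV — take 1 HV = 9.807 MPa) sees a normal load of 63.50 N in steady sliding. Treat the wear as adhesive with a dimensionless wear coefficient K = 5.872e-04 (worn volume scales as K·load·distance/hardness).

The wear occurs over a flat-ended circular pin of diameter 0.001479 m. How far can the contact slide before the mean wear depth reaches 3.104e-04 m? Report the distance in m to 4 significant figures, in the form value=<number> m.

value=142.1 m

The intermediates appear rounded. All working math holds exact precision — rounded just once to four significant figures.
Convert: Hardness H = 1013 HV × 9.807 MPa/HV = 9934 MPa = 9.934e+09 Pa.
Convert: Contact area A = π·d²/4 = π·(0.001479 m)²/4 = 1.718e-06 m².
SI base units throughout: W = 63.50 N, H = 9.934e+09 Pa, K = 5.872e-04.
Allowed volume V_lim = h_lim·A = 3.104e-04 · 1.718e-06 = 5.333e-10 m³.
So the life L = V_lim·H/(K·W) = 5.333e-10 · 9.934e+09 / (5.872e-04 · 63.50) = 142.1 m.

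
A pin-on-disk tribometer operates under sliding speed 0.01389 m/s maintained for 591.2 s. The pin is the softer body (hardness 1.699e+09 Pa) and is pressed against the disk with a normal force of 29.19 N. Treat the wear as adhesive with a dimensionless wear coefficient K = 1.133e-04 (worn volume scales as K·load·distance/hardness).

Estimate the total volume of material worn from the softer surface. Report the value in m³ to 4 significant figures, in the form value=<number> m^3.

Every step runs at full precision, and intermediate values are displayed rounded. Rounded just once, at 4 significant figures.
Convert: Distance covered L = v·t = 0.01389 m/s × 591.2 s = 8.212 m.
Working in SI base units: W = 29.19 N, H = 1.699e+09 Pa, K = 1.133e-04.
Worn volume V = K·W·L/H = 1.133e-04 · 29.19 · 8.212 / 1.699e+09 = 1.598e-11 m³.

value=1.598e-11 m^3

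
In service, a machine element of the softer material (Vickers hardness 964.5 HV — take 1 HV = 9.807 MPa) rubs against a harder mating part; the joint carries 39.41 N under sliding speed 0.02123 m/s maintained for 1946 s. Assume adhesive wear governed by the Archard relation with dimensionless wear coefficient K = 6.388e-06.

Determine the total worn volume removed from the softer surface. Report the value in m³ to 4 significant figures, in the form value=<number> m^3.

The computation holds exact precision — intermediates are displayed rounded, and a single final rounding, at 4 significant digits.
Convert: Sliding distance L = v·t = 0.02123 m/s × 1946 s = 41.31 m.
Convert: Hardness H = 964.5 HV × 9.807 MPa/HV = 9459 MPa = 9.459e+09 Pa.
Restated in SI base units: W = 39.41 N, H = 9.459e+09 Pa, K = 6.388e-06.
Worn volume V = K·W·L/H = 6.388e-06 · 39.41 · 41.31 / 9.459e+09 = 1.100e-12 m³.

value=1.100e-12 m^3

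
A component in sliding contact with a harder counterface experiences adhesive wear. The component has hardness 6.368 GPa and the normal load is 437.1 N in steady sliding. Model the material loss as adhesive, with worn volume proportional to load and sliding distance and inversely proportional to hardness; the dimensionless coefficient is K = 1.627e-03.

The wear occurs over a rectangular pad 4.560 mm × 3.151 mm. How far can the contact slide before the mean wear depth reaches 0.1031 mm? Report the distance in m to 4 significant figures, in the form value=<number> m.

value=13.26 m

Shown intermediates are rounded — all arithmetic maintains exact precision. Rounded once at the end, at 4 significant figures.
Hardness H = 6.368 GPa = 6.368e+09 Pa.
Pad sides 4.560 mm × 3.151 mm = 0.004560 m × 0.003151 m. Contact area A = 0.004560 m × 0.003151 m = 1.437e-05 m².
Depth limit h_lim = 0.1031 mm = 1.031e-04 m.
SI base units throughout: W = 437.1 N, H = 6.368e+09 Pa, K = 1.627e-03.
Wearable volume V_lim = h_lim·A = 1.031e-04 · 1.437e-05 = 1.481e-09 m³.
Life L = V_lim·H/(K·W) = 1.481e-09 · 6.368e+09 / (1.627e-03 · 437.1) = 13.26 m.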